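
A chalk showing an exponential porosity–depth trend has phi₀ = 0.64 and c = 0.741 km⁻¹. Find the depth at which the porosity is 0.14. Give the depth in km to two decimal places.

Invert Athy's law: z = ln(phi₀/phi) / c
z = ln(0.64/0.14) / 0.741 = ln(4.571) / 0.741 = 1.5198 / 0.741 = 2.051 km

2.05 km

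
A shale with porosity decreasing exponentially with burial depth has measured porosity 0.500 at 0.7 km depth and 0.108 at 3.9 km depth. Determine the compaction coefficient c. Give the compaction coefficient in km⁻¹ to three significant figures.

Athy: φ(Z) = φ₀ e^(−cZ) ⇒ φ₁/φ₂ = e^{c(Z₂−Z₁)} ⇒ c = ln(φ₁/φ₂)/(Z₂−Z₁)
c = ln(0.5/0.108) / (3.9 − 0.7) = ln(4.63) / 3.2 = 1.5325 / 3.2 = 0.4789 km⁻¹

0.479 km⁻¹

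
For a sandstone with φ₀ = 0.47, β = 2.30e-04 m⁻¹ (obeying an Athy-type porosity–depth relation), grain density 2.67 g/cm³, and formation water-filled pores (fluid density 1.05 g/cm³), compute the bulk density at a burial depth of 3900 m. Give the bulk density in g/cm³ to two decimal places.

2.36 g/cm³

Working in km (1 km = 1000 m; β in km⁻¹ = β in m⁻¹ × 1000):
Porosity at depth: φ = 0.47·exp(−0.23×3.9) = 0.47×0.4078 = 0.1917
Bulk density: ρ_b = (1−φ)ρ_g + φ·ρ_f = 0.8083×2.67 + 0.1917×1.05
       = 2.158 + 0.201 = 2.360 g/cm³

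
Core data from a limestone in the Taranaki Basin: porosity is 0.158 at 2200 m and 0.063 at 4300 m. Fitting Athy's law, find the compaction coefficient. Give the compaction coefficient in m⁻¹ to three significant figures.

0.000438 m⁻¹

Working in km (1 km = 1000 m; k in km⁻¹ = k in m⁻¹ × 1000):
Athy: n(z) = n₀ e^(−kz) ⇒ n₁/n₂ = e^{k(z₂−z₁)} ⇒ k = ln(n₁/n₂)/(z₂−z₁)
k = ln(0.158/0.063) / (4.3 − 2.2) = ln(2.508) / 2.1 = 0.9195 / 2.1 = 0.4378 km⁻¹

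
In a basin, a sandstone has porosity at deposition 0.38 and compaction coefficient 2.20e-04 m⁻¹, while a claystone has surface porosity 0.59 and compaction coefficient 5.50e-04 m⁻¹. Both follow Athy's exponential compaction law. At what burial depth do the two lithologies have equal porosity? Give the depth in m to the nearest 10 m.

Working in km (1 km = 1000 m; k in km⁻¹ = k in m⁻¹ × 1000):
Set φ₀ₐ e^(−kₐZ) = φ₀ᵦ e^(−kᵦZ) ⇒ ln(φ₀ₐ/φ₀ᵦ) = (kₐ − kᵦ)·Z
Z = ln(0.38/0.59) / (0.22 − 0.55) = -0.4400 / -0.33 = 1.333 km

1330 m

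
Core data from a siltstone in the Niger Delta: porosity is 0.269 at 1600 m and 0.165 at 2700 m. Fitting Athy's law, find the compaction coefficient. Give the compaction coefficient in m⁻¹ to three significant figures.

0.000444 m⁻¹

Working in km (1 km = 1000 m; k in km⁻¹ = k in m⁻¹ × 1000):
Athy: phi(d) = phi₀ e^(−kd) ⇒ phi₁/phi₂ = e^{k(d₂−d₁)} ⇒ k = ln(phi₁/phi₂)/(d₂−d₁)
k = ln(0.269/0.165) / (2.7 − 1.6) = ln(1.63) / 1.1 = 0.4888 / 1.1 = 0.4443 km⁻¹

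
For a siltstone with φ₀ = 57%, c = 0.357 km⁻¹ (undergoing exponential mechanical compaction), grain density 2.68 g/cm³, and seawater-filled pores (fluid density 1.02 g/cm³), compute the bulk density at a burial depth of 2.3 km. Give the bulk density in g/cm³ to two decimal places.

Porosity at depth: φ = 0.57·exp(−0.357×2.3) = 0.57×0.4399 = 0.2508
Bulk density: ρ_b = (1−φ)ρ_g + φ·ρ_f = 0.7492×2.68 + 0.2508×1.02
       = 2.008 + 0.256 = 2.264 g/cm³

2.26 g/cm³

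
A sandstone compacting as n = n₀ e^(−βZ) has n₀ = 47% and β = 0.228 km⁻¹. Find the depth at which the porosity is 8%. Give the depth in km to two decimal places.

7.77 km

Invert Athy's law: Z = ln(n₀/n) / β
Z = ln(0.47/0.08) / 0.228 = ln(5.875) / 0.228 = 1.7707 / 0.228 = 7.766 km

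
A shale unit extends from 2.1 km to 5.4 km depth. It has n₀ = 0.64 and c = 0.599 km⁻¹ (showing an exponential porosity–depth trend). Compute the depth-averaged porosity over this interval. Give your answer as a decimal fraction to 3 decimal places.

⟨n⟩ = (1/(Z₂−Z₁)) ∫ n₀ e^(−cZ) dZ = n₀·(e^(−c·Z₁) − e^(−c·Z₂)) / (c·(Z₂−Z₁))
e^(−0.599×2.1) = 0.2843; e^(−0.599×5.4) = 0.0394
⟨n⟩ = 0.64 × (0.2843 − 0.0394) / (0.599 × 3.3) = 0.64 × 0.1239 = 0.0793

0.079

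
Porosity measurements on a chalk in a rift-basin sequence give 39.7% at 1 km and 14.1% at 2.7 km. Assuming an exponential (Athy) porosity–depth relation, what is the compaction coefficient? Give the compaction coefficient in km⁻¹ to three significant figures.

Athy: phi(Z) = phi₀ e^(−βZ) ⇒ phi₁/phi₂ = e^{β(Z₂−Z₁)} ⇒ β = ln(phi₁/phi₂)/(Z₂−Z₁)
β = ln(0.397/0.141) / (2.7 − 1) = ln(2.816) / 1.7 = 1.0352 / 1.7 = 0.6089 km⁻¹

0.609 km⁻¹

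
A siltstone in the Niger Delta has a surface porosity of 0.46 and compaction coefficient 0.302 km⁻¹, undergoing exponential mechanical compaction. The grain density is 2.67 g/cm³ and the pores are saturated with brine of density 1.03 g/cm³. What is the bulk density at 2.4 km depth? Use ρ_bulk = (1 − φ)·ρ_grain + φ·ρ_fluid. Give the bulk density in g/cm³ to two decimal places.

2.30 g/cm³

Porosity at depth: φ = 0.46·exp(−0.302×2.4) = 0.46×0.4844 = 0.2228
Bulk density: ρ_b = (1−φ)ρ_g + φ·ρ_f = 0.7772×2.67 + 0.2228×1.03
       = 2.075 + 0.230 = 2.305 g/cm³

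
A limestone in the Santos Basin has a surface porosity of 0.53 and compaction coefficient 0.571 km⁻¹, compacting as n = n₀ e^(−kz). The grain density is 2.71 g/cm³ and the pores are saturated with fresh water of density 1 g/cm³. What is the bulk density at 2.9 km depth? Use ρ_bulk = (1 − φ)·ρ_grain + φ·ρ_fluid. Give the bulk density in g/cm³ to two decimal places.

2.54 g/cm³

Porosity at depth: n = 0.53·exp(−0.571×2.9) = 0.53×0.1909 = 0.1012
Bulk density: ρ_b = (1−n)ρ_g + n·ρ_f = 0.8988×2.71 + 0.1012×1
       = 2.436 + 0.101 = 2.537 g/cm³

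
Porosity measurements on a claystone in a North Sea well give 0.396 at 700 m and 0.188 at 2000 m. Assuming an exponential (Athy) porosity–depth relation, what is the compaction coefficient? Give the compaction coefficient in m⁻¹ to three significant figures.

Working in km (1 km = 1000 m; β in km⁻¹ = β in m⁻¹ × 1000):
Athy: φ(d) = φ₀ e^(−βd) ⇒ φ₁/φ₂ = e^{β(d₂−d₁)} ⇒ β = ln(φ₁/φ₂)/(d₂−d₁)
β = ln(0.396/0.188) / (2 − 0.7) = ln(2.106) / 1.3 = 0.7450 / 1.3 = 0.5731 km⁻¹

0.000573 m⁻¹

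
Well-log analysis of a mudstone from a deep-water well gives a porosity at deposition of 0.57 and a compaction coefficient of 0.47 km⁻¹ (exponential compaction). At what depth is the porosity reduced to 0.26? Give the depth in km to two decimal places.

1.67 km

Invert Athy's law: z = ln(n₀/n) / c
z = ln(0.57/0.26) / 0.47 = ln(2.192) / 0.47 = 0.7850 / 0.47 = 1.670 km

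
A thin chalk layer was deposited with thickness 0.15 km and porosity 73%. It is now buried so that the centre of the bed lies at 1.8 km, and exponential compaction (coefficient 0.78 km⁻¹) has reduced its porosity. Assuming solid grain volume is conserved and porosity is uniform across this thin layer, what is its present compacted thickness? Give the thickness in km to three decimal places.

Porosity at 1.8 km: phi = 0.73·exp(−0.78×1.8) = 0.1793
Solid-volume conservation: h(1−phi) = h₀(1−phi₀) ⇒ h = h₀·(1−phi₀)/(1−phi)
h = 0.15 × (1 − 0.73)/(1 − 0.1793) = 0.15 × 0.3290 = 0.0493 km

0.049 km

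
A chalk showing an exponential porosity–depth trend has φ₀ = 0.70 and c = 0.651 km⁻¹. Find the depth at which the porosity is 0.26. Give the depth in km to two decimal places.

Invert Athy's law: d = ln(φ₀/φ) / c
d = ln(0.7/0.26) / 0.651 = ln(2.692) / 0.651 = 0.9904 / 0.651 = 1.521 km

1.52 km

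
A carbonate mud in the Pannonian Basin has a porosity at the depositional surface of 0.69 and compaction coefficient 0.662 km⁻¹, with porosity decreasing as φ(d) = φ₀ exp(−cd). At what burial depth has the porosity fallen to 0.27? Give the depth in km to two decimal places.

Invert Athy's law: d = ln(φ₀/φ) / c
d = ln(0.69/0.27) / 0.662 = ln(2.556) / 0.662 = 0.9383 / 0.662 = 1.417 km

1.42 km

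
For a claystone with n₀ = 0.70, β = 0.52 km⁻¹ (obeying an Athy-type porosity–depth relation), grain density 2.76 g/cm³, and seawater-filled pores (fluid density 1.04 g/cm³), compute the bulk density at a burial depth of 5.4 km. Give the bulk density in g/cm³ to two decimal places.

2.69 g/cm³

Porosity at depth: n = 0.7·exp(−0.52×5.4) = 0.7×0.0603 = 0.0422
Bulk density: ρ_b = (1−n)ρ_g + n·ρ_f = 0.9578×2.76 + 0.0422×1.04
       = 2.643 + 0.044 = 2.687 g/cm³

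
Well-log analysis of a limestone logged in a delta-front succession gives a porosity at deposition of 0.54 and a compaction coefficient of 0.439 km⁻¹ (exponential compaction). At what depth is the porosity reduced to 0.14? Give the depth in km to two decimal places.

3.08 km

Invert Athy's law: Z = ln(φ₀/φ) / c
Z = ln(0.54/0.14) / 0.439 = ln(3.857) / 0.439 = 1.3499 / 0.439 = 3.075 km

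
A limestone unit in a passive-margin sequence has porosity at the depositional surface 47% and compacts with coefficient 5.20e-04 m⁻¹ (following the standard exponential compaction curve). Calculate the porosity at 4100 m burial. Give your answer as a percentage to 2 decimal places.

5.57%

Working in km (1 km = 1000 m; k in km⁻¹ = k in m⁻¹ × 1000):
n = n₀·exp(−k·d) = 0.47 × exp(−0.52 × 4.1) = 0.47 × exp(−2.132)
  = 0.47 × 0.1186 = 0.0557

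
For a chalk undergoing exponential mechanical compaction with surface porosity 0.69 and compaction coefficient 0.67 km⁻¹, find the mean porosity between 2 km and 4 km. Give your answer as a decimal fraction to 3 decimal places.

0.100

⟨phi⟩ = (1/(z₂−z₁)) ∫ phi₀ e^(−βz) dz = phi₀·(e^(−β·z₁) − e^(−β·z₂)) / (β·(z₂−z₁))
e^(−0.67×2) = 0.2618; e^(−0.67×4) = 0.0686
⟨phi⟩ = 0.69 × (0.2618 − 0.0686) / (0.67 × 2) = 0.69 × 0.1442 = 0.0995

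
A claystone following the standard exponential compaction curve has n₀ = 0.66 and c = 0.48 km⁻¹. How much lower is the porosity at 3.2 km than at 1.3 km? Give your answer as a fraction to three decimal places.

n(1.3) = 0.66·e^(−0.48×1.3) = 0.3536
n(3.2) = 0.66·e^(−0.48×3.2) = 0.1421
Δn = 0.3536 − 0.1421 = 0.2116

0.212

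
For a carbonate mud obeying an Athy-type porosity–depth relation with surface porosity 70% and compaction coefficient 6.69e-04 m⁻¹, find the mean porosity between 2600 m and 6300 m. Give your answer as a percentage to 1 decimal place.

Working in km (1 km = 1000 m; c in km⁻¹ = c in m⁻¹ × 1000):
⟨phi⟩ = (1/(z₂−z₁)) ∫ phi₀ e^(−cz) dz = phi₀·(e^(−c·z₁) − e^(−c·z₂)) / (c·(z₂−z₁))
e^(−0.669×2.6) = 0.1756; e^(−0.669×6.3) = 0.0148
⟨phi⟩ = 0.7 × (0.1756 − 0.0148) / (0.669 × 3.7) = 0.7 × 0.0650 = 0.0455

4.5%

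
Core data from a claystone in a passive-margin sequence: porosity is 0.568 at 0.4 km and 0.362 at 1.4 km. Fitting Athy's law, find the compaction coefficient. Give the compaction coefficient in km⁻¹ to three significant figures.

0.450 km⁻¹

Athy: φ(z) = φ₀ e^(−βz) ⇒ φ₁/φ₂ = e^{β(z₂−z₁)} ⇒ β = ln(φ₁/φ₂)/(z₂−z₁)
β = ln(0.568/0.362) / (1.4 − 0.4) = ln(1.569) / 1 = 0.4505 / 1 = 0.4505 km⁻¹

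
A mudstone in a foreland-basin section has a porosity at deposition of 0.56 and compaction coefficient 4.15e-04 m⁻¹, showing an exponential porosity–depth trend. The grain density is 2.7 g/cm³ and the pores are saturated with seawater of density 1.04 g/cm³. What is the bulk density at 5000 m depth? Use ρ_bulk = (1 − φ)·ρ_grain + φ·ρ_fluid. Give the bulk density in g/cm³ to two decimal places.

Working in km (1 km = 1000 m; β in km⁻¹ = β in m⁻¹ × 1000):
Porosity at depth: n = 0.56·exp(−0.415×5) = 0.56×0.1256 = 0.0703
Bulk density: ρ_b = (1−n)ρ_g + n·ρ_f = 0.9297×2.7 + 0.0703×1.04
       = 2.510 + 0.073 = 2.583 g/cm³

2.58 g/cm³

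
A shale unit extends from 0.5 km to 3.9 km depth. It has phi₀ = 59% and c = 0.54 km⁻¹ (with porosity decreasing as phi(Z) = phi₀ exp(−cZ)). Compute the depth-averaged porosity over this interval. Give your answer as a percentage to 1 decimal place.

20.6%

⟨phi⟩ = (1/(Z₂−Z₁)) ∫ phi₀ e^(−cZ) dZ = phi₀·(e^(−c·Z₁) − e^(−c·Z₂)) / (c·(Z₂−Z₁))
e^(−0.54×0.5) = 0.7634; e^(−0.54×3.9) = 0.1217
⟨phi⟩ = 0.59 × (0.7634 − 0.1217) / (0.54 × 3.4) = 0.59 × 0.3495 = 0.2062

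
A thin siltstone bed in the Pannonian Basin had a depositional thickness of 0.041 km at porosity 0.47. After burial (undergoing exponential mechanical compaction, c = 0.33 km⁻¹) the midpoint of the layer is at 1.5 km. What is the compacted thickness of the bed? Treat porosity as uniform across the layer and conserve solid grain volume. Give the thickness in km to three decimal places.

Porosity at 1.5 km: phi = 0.47·exp(−0.33×1.5) = 0.2865
Solid-volume conservation: h(1−phi) = h₀(1−phi₀) ⇒ h = h₀·(1−phi₀)/(1−phi)
h = 0.041 × (1 − 0.47)/(1 − 0.2865) = 0.041 × 0.7428 = 0.0305 km

0.030 km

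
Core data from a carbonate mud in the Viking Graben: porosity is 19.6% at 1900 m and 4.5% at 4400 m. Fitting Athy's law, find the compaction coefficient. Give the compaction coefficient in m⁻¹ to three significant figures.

Working in km (1 km = 1000 m; k in km⁻¹ = k in m⁻¹ × 1000):
Athy: phi(Z) = phi₀ e^(−kZ) ⇒ phi₁/phi₂ = e^{k(Z₂−Z₁)} ⇒ k = ln(phi₁/phi₂)/(Z₂−Z₁)
k = ln(0.196/0.045) / (4.4 − 1.9) = ln(4.356) / 2.5 = 1.4715 / 2.5 = 0.5886 km⁻¹

0.000589 m⁻¹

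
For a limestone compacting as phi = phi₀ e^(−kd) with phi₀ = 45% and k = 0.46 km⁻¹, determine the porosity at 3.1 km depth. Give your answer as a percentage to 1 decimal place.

10.8%

phi = phi₀·exp(−k·d) = 0.45 × exp(−0.46 × 3.1) = 0.45 × exp(−1.426)
  = 0.45 × 0.2403 = 0.1081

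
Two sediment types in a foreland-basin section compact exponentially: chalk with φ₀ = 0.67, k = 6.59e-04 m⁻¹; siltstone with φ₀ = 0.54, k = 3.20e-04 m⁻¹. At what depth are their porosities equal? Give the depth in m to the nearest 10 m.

Working in km (1 km = 1000 m; k in km⁻¹ = k in m⁻¹ × 1000):
Set φ₀ₐ e^(−kₐZ) = φ₀ᵦ e^(−kᵦZ) ⇒ ln(φ₀ₐ/φ₀ᵦ) = (kₐ − kᵦ)·Z
Z = ln(0.67/0.54) / (0.659 − 0.32) = 0.2157 / 0.339 = 0.636 km

640 m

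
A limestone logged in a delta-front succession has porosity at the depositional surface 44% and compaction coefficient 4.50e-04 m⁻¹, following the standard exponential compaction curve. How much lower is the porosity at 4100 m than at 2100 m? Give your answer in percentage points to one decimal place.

10.1 percentage points

Working in km (1 km = 1000 m; c in km⁻¹ = c in m⁻¹ × 1000):
φ(2.1) = 0.44·e^(−0.45×2.1) = 0.1710
φ(4.1) = 0.44·e^(−0.45×4.1) = 0.0695
Δφ = 0.1710 − 0.0695 = 0.1015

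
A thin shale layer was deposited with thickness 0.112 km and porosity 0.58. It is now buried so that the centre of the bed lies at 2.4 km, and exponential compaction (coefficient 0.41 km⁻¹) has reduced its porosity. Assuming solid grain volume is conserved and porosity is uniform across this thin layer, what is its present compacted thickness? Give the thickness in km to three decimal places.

Porosity at 2.4 km: phi = 0.58·exp(−0.41×2.4) = 0.2168
Solid-volume conservation: h(1−phi) = h₀(1−phi₀) ⇒ h = h₀·(1−phi₀)/(1−phi)
h = 0.112 × (1 − 0.58)/(1 − 0.2168) = 0.112 × 0.5363 = 0.0601 km

0.060 km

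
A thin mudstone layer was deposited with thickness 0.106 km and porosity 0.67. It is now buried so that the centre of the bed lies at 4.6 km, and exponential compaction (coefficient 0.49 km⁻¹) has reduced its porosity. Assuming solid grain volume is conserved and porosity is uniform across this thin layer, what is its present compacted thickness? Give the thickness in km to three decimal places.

Porosity at 4.6 km: φ = 0.67·exp(−0.49×4.6) = 0.0703
Solid-volume conservation: h(1−φ) = h₀(1−φ₀) ⇒ h = h₀·(1−φ₀)/(1−φ)
h = 0.106 × (1 − 0.67)/(1 − 0.0703) = 0.106 × 0.3550 = 0.0376 km

0.038 km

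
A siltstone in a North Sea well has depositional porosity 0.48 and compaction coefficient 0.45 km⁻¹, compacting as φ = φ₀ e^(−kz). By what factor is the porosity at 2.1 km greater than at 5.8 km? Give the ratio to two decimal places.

5.29

φ(z₁)/φ(z₂) = e^(−k·z₁)/e^(−k·z₂) = e^{k(z₂−z₁)}
= exp(0.45 × 3.7) = exp(1.665) = 5.2857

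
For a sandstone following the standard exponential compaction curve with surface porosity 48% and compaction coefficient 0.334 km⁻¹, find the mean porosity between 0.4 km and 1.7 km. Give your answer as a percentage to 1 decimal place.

⟨phi⟩ = (1/(z₂−z₁)) ∫ phi₀ e^(−kz) dz = phi₀·(e^(−k·z₁) − e^(−k·z₂)) / (k·(z₂−z₁))
e^(−0.334×0.4) = 0.8749; e^(−0.334×1.7) = 0.5668
⟨phi⟩ = 0.48 × (0.8749 − 0.5668) / (0.334 × 1.3) = 0.48 × 0.7097 = 0.3407

34.1%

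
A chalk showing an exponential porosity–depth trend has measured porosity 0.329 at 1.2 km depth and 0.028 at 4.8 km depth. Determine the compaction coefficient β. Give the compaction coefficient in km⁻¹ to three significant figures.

0.684 km⁻¹

Athy: n(Z) = n₀ e^(−βZ) ⇒ n₁/n₂ = e^{β(Z₂−Z₁)} ⇒ β = ln(n₁/n₂)/(Z₂−Z₁)
β = ln(0.329/0.028) / (4.8 − 1.2) = ln(11.75) / 3.6 = 2.4639 / 3.6 = 0.6844 km⁻¹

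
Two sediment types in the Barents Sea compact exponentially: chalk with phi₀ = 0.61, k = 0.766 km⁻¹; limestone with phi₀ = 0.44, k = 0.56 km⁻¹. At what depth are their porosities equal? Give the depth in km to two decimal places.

1.59 km

Set phi₀ₐ e^(−kₐz) = phi₀ᵦ e^(−kᵦz) ⇒ ln(phi₀ₐ/phi₀ᵦ) = (kₐ − kᵦ)·z
z = ln(0.61/0.44) / (0.766 − 0.56) = 0.3267 / 0.206 = 1.586 km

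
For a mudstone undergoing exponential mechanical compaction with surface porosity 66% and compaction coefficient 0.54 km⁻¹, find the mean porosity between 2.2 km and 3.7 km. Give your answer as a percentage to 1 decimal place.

13.8%

⟨n⟩ = (1/(d₂−d₁)) ∫ n₀ e^(−cd) dd = n₀·(e^(−c·d₁) − e^(−c·d₂)) / (c·(d₂−d₁))
e^(−0.54×2.2) = 0.3048; e^(−0.54×3.7) = 0.1356
⟨n⟩ = 0.66 × (0.3048 − 0.1356) / (0.54 × 1.5) = 0.66 × 0.2089 = 0.1379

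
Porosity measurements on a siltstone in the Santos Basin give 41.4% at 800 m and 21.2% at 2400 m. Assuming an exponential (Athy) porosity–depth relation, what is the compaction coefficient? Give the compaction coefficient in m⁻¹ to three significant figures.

Working in km (1 km = 1000 m; k in km⁻¹ = k in m⁻¹ × 1000):
Athy: phi(Z) = phi₀ e^(−kZ) ⇒ phi₁/phi₂ = e^{k(Z₂−Z₁)} ⇒ k = ln(phi₁/phi₂)/(Z₂−Z₁)
k = ln(0.414/0.212) / (2.4 − 0.8) = ln(1.953) / 1.6 = 0.6693 / 1.6 = 0.4183 km⁻¹

0.000418 m⁻¹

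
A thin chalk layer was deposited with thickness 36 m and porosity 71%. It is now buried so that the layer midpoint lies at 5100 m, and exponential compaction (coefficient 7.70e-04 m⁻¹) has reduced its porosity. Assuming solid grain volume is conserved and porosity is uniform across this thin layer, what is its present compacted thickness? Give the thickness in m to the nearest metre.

Working in km (1 km = 1000 m; k in km⁻¹ = k in m⁻¹ × 1000):
Porosity at 5.1 km: phi = 0.71·exp(−0.77×5.1) = 0.0140
Solid-volume conservation: h(1−phi) = h₀(1−phi₀) ⇒ h = h₀·(1−phi₀)/(1−phi)
h = 0.036 × (1 − 0.71)/(1 − 0.0140) = 0.036 × 0.2941 = 0.0106 km

11 m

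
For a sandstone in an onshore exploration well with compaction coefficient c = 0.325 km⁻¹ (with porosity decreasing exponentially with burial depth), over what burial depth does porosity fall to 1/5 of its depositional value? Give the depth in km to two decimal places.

n/n₀ = 1/5 ⇒ exp(−c·z) = 1/5 ⇒ z = ln(5) / c
z = 1.6094 / 0.325 = 4.952 km

4.95 km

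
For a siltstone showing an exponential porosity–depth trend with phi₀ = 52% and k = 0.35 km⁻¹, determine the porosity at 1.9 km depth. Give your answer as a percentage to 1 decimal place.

phi = phi₀·exp(−k·d) = 0.52 × exp(−0.35 × 1.9) = 0.52 × exp(−0.665)
  = 0.52 × 0.5143 = 0.2674

26.7%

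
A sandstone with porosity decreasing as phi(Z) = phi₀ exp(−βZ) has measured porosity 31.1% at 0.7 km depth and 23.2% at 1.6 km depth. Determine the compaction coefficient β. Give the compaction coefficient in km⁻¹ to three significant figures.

Athy: phi(Z) = phi₀ e^(−βZ) ⇒ phi₁/phi₂ = e^{β(Z₂−Z₁)} ⇒ β = ln(phi₁/phi₂)/(Z₂−Z₁)
β = ln(0.311/0.232) / (1.6 − 0.7) = ln(1.341) / 0.9 = 0.2931 / 0.9 = 0.3256 km⁻¹

0.326 km⁻¹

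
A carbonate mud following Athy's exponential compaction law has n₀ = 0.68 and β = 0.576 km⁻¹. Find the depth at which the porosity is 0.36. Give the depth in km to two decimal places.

Invert Athy's law: d = ln(n₀/n) / β
d = ln(0.68/0.36) / 0.576 = ln(1.889) / 0.576 = 0.6360 / 0.576 = 1.104 km

1.10 km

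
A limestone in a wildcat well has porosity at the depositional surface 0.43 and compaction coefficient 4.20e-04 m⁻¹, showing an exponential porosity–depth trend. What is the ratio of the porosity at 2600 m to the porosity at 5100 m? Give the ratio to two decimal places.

Working in km (1 km = 1000 m; β in km⁻¹ = β in m⁻¹ × 1000):
phi(Z₁)/phi(Z₂) = e^(−β·Z₁)/e^(−β·Z₂) = e^{β(Z₂−Z₁)}
= exp(0.42 × 2.5) = exp(1.05) = 2.8577

2.86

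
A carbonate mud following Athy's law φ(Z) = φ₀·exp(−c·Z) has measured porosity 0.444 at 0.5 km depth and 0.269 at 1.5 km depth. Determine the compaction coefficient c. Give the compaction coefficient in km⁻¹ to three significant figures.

Athy: φ(Z) = φ₀ e^(−cZ) ⇒ φ₁/φ₂ = e^{c(Z₂−Z₁)} ⇒ c = ln(φ₁/φ₂)/(Z₂−Z₁)
c = ln(0.444/0.269) / (1.5 − 0.5) = ln(1.651) / 1 = 0.5011 / 1 = 0.5011 km⁻¹

0.501 km⁻¹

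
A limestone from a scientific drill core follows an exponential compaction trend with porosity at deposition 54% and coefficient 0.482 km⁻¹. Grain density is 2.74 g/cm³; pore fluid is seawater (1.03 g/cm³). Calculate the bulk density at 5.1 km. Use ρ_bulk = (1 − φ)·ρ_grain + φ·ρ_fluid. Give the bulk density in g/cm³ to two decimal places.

2.66 g/cm³

Porosity at depth: φ = 0.54·exp(−0.482×5.1) = 0.54×0.0856 = 0.0462
Bulk density: ρ_b = (1−φ)ρ_g + φ·ρ_f = 0.9538×2.74 + 0.0462×1.03
       = 2.613 + 0.048 = 2.661 g/cm³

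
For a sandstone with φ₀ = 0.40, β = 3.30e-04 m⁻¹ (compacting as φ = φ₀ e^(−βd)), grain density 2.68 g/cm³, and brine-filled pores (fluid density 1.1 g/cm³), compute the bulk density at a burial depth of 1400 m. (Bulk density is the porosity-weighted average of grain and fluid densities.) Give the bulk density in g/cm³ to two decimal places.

2.28 g/cm³

Working in km (1 km = 1000 m; β in km⁻¹ = β in m⁻¹ × 1000):
Porosity at depth: φ = 0.4·exp(−0.33×1.4) = 0.4×0.6300 = 0.2520
Bulk density: ρ_b = (1−φ)ρ_g + φ·ρ_f = 0.7480×2.68 + 0.2520×1.1
       = 2.005 + 0.277 = 2.282 g/cm³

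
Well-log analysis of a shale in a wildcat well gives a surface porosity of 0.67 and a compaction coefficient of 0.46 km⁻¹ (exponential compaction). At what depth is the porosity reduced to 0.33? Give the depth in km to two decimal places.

1.54 km

Invert Athy's law: d = ln(φ₀/φ) / c
d = ln(0.67/0.33) / 0.46 = ln(2.03) / 0.46 = 0.7082 / 0.46 = 1.540 km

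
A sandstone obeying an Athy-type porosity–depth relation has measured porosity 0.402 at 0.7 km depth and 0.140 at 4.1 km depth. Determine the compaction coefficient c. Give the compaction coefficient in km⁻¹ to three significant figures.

Athy: φ(Z) = φ₀ e^(−cZ) ⇒ φ₁/φ₂ = e^{c(Z₂−Z₁)} ⇒ c = ln(φ₁/φ₂)/(Z₂−Z₁)
c = ln(0.402/0.14) / (4.1 − 0.7) = ln(2.871) / 3.4 = 1.0548 / 3.4 = 0.3102 km⁻¹

0.310 km⁻¹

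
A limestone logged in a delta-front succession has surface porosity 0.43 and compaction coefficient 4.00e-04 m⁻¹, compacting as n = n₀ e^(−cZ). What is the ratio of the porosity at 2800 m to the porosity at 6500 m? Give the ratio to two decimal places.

Working in km (1 km = 1000 m; c in km⁻¹ = c in m⁻¹ × 1000):
n(Z₁)/n(Z₂) = e^(−c·Z₁)/e^(−c·Z₂) = e^{c(Z₂−Z₁)}
= exp(0.4 × 3.7) = exp(1.48) = 4.3929

4.39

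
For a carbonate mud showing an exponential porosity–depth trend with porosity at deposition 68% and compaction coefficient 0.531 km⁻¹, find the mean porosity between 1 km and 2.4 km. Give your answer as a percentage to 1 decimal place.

28.2%

⟨phi⟩ = (1/(d₂−d₁)) ∫ phi₀ e^(−kd) dd = phi₀·(e^(−k·d₁) − e^(−k·d₂)) / (k·(d₂−d₁))
e^(−0.531×1) = 0.5880; e^(−0.531×2.4) = 0.2796
⟨phi⟩ = 0.68 × (0.5880 − 0.2796) / (0.531 × 1.4) = 0.68 × 0.4149 = 0.2821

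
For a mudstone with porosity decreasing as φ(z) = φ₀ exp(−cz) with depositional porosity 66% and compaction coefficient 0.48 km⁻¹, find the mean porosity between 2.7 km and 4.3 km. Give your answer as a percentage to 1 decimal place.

⟨φ⟩ = (1/(z₂−z₁)) ∫ φ₀ e^(−cz) dz = φ₀·(e^(−c·z₁) − e^(−c·z₂)) / (c·(z₂−z₁))
e^(−0.48×2.7) = 0.2736; e^(−0.48×4.3) = 0.1269
⟨φ⟩ = 0.66 × (0.2736 − 0.1269) / (0.48 × 1.6) = 0.66 × 0.1910 = 0.1261

12.6%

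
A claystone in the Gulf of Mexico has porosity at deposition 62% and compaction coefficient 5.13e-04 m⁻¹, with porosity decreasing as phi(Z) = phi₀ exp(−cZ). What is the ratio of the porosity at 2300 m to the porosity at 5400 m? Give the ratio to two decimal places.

4.91

Working in km (1 km = 1000 m; c in km⁻¹ = c in m⁻¹ × 1000):
phi(Z₁)/phi(Z₂) = e^(−c·Z₁)/e^(−c·Z₂) = e^{c(Z₂−Z₁)}
= exp(0.513 × 3.1) = exp(1.59) = 4.9052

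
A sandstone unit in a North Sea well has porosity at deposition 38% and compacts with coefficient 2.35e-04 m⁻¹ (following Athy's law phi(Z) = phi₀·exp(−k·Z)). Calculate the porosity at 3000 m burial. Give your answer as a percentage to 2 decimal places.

Working in km (1 km = 1000 m; k in km⁻¹ = k in m⁻¹ × 1000):
phi = phi₀·exp(−k·Z) = 0.38 × exp(−0.235 × 3) = 0.38 × exp(−0.705)
  = 0.38 × 0.4941 = 0.1878

18.78%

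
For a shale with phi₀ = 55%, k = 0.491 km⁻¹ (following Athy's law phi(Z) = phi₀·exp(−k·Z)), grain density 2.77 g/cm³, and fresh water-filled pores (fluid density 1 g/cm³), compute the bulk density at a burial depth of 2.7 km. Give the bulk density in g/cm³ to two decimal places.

2.51 g/cm³

Porosity at depth: phi = 0.55·exp(−0.491×2.7) = 0.55×0.2656 = 0.1461
Bulk density: ρ_b = (1−phi)ρ_g + phi·ρ_f = 0.8539×2.77 + 0.1461×1
       = 2.365 + 0.146 = 2.511 g/cm³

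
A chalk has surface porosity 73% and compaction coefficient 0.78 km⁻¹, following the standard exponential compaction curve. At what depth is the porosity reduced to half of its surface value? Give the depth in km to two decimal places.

n/n₀ = 1/2 ⇒ exp(−c·d) = 1/2 ⇒ d = ln(2) / c
d = 0.6931 / 0.78 = 0.889 km

0.89 km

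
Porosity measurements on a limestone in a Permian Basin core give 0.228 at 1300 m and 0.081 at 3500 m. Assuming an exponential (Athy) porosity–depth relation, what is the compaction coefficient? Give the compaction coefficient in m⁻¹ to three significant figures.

Working in km (1 km = 1000 m; β in km⁻¹ = β in m⁻¹ × 1000):
Athy: φ(z) = φ₀ e^(−βz) ⇒ φ₁/φ₂ = e^{β(z₂−z₁)} ⇒ β = ln(φ₁/φ₂)/(z₂−z₁)
β = ln(0.228/0.081) / (3.5 − 1.3) = ln(2.815) / 2.2 = 1.0349 / 2.2 = 0.4704 km⁻¹

0.000470 m⁻¹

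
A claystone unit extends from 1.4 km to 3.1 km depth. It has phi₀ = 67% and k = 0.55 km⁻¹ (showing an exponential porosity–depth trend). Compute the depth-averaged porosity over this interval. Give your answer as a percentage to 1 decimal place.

⟨phi⟩ = (1/(z₂−z₁)) ∫ phi₀ e^(−kz) dz = phi₀·(e^(−k·z₁) − e^(−k·z₂)) / (k·(z₂−z₁))
e^(−0.55×1.4) = 0.4630; e^(−0.55×3.1) = 0.1818
⟨phi⟩ = 0.67 × (0.4630 − 0.1818) / (0.55 × 1.7) = 0.67 × 0.3008 = 0.2015

20.2%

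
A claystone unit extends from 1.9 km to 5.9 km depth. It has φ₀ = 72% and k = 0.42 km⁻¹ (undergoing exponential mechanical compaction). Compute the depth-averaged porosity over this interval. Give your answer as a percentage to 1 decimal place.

⟨φ⟩ = (1/(z₂−z₁)) ∫ φ₀ e^(−kz) dz = φ₀·(e^(−k·z₁) − e^(−k·z₂)) / (k·(z₂−z₁))
e^(−0.42×1.9) = 0.4502; e^(−0.42×5.9) = 0.0839
⟨φ⟩ = 0.72 × (0.4502 − 0.0839) / (0.42 × 4) = 0.72 × 0.2180 = 0.1570

15.7%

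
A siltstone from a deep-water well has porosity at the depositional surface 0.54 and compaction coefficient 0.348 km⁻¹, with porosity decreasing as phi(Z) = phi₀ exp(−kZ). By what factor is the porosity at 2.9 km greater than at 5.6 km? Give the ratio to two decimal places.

phi(Z₁)/phi(Z₂) = e^(−k·Z₁)/e^(−k·Z₂) = e^{k(Z₂−Z₁)}
= exp(0.348 × 2.7) = exp(0.9396) = 2.5590

2.56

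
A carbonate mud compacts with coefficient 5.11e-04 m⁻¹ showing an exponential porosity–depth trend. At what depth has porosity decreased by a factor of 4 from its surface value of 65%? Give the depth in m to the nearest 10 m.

Working in km (1 km = 1000 m; k in km⁻¹ = k in m⁻¹ × 1000):
φ/φ₀ = 1/4 ⇒ exp(−k·d) = 1/4 ⇒ d = ln(4) / k
d = 1.3863 / 0.511 = 2.713 km

2710 m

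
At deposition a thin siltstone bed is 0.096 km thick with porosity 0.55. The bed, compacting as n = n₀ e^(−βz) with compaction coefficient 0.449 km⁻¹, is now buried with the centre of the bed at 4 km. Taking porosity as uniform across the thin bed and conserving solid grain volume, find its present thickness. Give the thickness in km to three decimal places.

Porosity at 4 km: n = 0.55·exp(−0.449×4) = 0.0913
Solid-volume conservation: h(1−n) = h₀(1−n₀) ⇒ h = h₀·(1−n₀)/(1−n)
h = 0.096 × (1 − 0.55)/(1 − 0.0913) = 0.096 × 0.4952 = 0.0475 km

0.048 km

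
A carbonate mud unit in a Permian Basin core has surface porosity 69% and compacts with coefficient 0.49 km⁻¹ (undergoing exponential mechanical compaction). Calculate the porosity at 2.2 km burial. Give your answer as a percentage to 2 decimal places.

phi = phi₀·exp(−k·d) = 0.69 × exp(−0.49 × 2.2) = 0.69 × exp(−1.078)
  = 0.69 × 0.3403 = 0.2348

23.48%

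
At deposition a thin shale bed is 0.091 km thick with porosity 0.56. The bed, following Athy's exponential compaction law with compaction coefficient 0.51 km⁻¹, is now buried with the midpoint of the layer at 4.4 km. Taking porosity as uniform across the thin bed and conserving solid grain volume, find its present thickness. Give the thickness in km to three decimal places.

0.043 km

Porosity at 4.4 km: φ = 0.56·exp(−0.51×4.4) = 0.0594
Solid-volume conservation: h(1−φ) = h₀(1−φ₀) ⇒ h = h₀·(1−φ₀)/(1−φ)
h = 0.091 × (1 − 0.56)/(1 − 0.0594) = 0.091 × 0.4678 = 0.0426 km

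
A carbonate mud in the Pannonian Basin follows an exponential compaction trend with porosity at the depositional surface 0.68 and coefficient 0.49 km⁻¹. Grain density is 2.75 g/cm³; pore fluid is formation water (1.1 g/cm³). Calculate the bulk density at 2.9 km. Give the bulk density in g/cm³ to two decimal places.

2.48 g/cm³

Porosity at depth: phi = 0.68·exp(−0.49×2.9) = 0.68×0.2415 = 0.1642
Bulk density: ρ_b = (1−phi)ρ_g + phi·ρ_f = 0.8358×2.75 + 0.1642×1.1
       = 2.298 + 0.181 = 2.479 g/cm³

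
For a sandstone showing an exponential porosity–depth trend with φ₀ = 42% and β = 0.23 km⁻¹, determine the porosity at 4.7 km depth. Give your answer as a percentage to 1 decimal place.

φ = φ₀·exp(−β·Z) = 0.42 × exp(−0.23 × 4.7) = 0.42 × exp(−1.081)
  = 0.42 × 0.3393 = 0.1425

14.2%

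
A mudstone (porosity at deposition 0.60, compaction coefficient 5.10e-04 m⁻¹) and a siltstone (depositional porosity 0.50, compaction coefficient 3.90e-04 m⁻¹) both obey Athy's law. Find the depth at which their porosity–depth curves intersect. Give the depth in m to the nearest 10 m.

Working in km (1 km = 1000 m; k in km⁻¹ = k in m⁻¹ × 1000):
Set n₀ₐ e^(−kₐd) = n₀ᵦ e^(−kᵦd) ⇒ ln(n₀ₐ/n₀ᵦ) = (kₐ − kᵦ)·d
d = ln(0.6/0.5) / (0.51 − 0.39) = 0.1823 / 0.12 = 1.519 km

1520 m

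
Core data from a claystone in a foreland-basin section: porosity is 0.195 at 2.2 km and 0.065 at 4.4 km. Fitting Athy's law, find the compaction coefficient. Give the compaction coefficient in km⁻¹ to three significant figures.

Athy: n(Z) = n₀ e^(−cZ) ⇒ n₁/n₂ = e^{c(Z₂−Z₁)} ⇒ c = ln(n₁/n₂)/(Z₂−Z₁)
c = ln(0.195/0.065) / (4.4 − 2.2) = ln(3) / 2.2 = 1.0986 / 2.2 = 0.4994 km⁻¹

0.499 km⁻¹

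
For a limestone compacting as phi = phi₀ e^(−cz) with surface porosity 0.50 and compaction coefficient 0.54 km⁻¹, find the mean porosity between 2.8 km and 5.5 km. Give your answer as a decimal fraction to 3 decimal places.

⟨phi⟩ = (1/(z₂−z₁)) ∫ phi₀ e^(−cz) dz = phi₀·(e^(−c·z₁) − e^(−c·z₂)) / (c·(z₂−z₁))
e^(−0.54×2.8) = 0.2205; e^(−0.54×5.5) = 0.0513
⟨phi⟩ = 0.5 × (0.2205 − 0.0513) / (0.54 × 2.7) = 0.5 × 0.1160 = 0.0580

0.058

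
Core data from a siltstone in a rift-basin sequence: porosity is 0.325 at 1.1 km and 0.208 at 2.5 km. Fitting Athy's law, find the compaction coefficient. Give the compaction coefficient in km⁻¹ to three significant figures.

0.319 km⁻¹

Athy: n(Z) = n₀ e^(−βZ) ⇒ n₁/n₂ = e^{β(Z₂−Z₁)} ⇒ β = ln(n₁/n₂)/(Z₂−Z₁)
β = ln(0.325/0.208) / (2.5 − 1.1) = ln(1.563) / 1.4 = 0.4463 / 1.4 = 0.3188 km⁻¹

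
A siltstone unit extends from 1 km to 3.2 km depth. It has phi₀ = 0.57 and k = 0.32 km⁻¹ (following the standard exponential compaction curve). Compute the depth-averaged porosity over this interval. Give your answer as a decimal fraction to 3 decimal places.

⟨phi⟩ = (1/(Z₂−Z₁)) ∫ phi₀ e^(−kZ) dZ = phi₀·(e^(−k·Z₁) − e^(−k·Z₂)) / (k·(Z₂−Z₁))
e^(−0.32×1) = 0.7261; e^(−0.32×3.2) = 0.3592
⟨phi⟩ = 0.57 × (0.7261 − 0.3592) / (0.32 × 2.2) = 0.57 × 0.5213 = 0.2971

0.297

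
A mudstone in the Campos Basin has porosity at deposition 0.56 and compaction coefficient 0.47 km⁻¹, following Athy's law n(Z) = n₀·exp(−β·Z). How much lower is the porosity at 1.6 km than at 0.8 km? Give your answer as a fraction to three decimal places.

0.121

n(0.8) = 0.56·e^(−0.47×0.8) = 0.3845
n(1.6) = 0.56·e^(−0.47×1.6) = 0.2640
Δn = 0.3845 − 0.2640 = 0.1205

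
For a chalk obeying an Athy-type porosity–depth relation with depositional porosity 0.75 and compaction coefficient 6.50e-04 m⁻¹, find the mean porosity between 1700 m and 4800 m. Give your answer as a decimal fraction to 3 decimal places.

Working in km (1 km = 1000 m; β in km⁻¹ = β in m⁻¹ × 1000):
⟨phi⟩ = (1/(d₂−d₁)) ∫ phi₀ e^(−βd) dd = phi₀·(e^(−β·d₁) − e^(−β·d₂)) / (β·(d₂−d₁))
e^(−0.65×1.7) = 0.3312; e^(−0.65×4.8) = 0.0442
⟨phi⟩ = 0.75 × (0.3312 − 0.0442) / (0.65 × 3.1) = 0.75 × 0.1425 = 0.1068

0.107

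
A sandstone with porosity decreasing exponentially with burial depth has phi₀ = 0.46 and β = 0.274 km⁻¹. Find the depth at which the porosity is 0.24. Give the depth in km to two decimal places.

2.37 km

Invert Athy's law: z = ln(phi₀/phi) / β
z = ln(0.46/0.24) / 0.274 = ln(1.917) / 0.274 = 0.6506 / 0.274 = 2.374 km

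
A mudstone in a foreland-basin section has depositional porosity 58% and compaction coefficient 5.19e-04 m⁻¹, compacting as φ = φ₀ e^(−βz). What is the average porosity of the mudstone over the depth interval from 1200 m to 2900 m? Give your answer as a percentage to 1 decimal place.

Working in km (1 km = 1000 m; β in km⁻¹ = β in m⁻¹ × 1000):
⟨φ⟩ = (1/(z₂−z₁)) ∫ φ₀ e^(−βz) dz = φ₀·(e^(−β·z₁) − e^(−β·z₂)) / (β·(z₂−z₁))
e^(−0.519×1.2) = 0.5364; e^(−0.519×2.9) = 0.2220
⟨φ⟩ = 0.58 × (0.5364 − 0.2220) / (0.519 × 1.7) = 0.58 × 0.3564 = 0.2067

20.7%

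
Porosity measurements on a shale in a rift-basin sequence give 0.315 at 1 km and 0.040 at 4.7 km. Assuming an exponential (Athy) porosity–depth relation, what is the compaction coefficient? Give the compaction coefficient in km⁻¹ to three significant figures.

Athy: φ(d) = φ₀ e^(−βd) ⇒ φ₁/φ₂ = e^{β(d₂−d₁)} ⇒ β = ln(φ₁/φ₂)/(d₂−d₁)
β = ln(0.315/0.04) / (4.7 − 1) = ln(7.875) / 3.7 = 2.0637 / 3.7 = 0.5578 km⁻¹

0.558 km⁻¹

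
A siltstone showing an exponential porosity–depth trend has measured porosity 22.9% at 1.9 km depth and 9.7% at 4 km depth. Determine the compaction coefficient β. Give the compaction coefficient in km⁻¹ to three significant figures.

0.409 km⁻¹

Athy: n(z) = n₀ e^(−βz) ⇒ n₁/n₂ = e^{β(z₂−z₁)} ⇒ β = ln(n₁/n₂)/(z₂−z₁)
β = ln(0.229/0.097) / (4 − 1.9) = ln(2.361) / 2.1 = 0.8590 / 2.1 = 0.4091 km⁻¹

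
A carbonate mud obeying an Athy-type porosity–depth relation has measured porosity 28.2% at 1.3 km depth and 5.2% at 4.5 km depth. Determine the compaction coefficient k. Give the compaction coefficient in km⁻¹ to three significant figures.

0.528 km⁻¹

Athy: n(Z) = n₀ e^(−kZ) ⇒ n₁/n₂ = e^{k(Z₂−Z₁)} ⇒ k = ln(n₁/n₂)/(Z₂−Z₁)
k = ln(0.282/0.052) / (4.5 − 1.3) = ln(5.423) / 3.2 = 1.6907 / 3.2 = 0.5283 km⁻¹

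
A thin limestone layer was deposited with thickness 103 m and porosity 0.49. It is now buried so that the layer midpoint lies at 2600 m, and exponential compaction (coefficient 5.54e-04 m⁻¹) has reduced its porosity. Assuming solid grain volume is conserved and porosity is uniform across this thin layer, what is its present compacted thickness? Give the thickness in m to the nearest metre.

59 m

Working in km (1 km = 1000 m; k in km⁻¹ = k in m⁻¹ × 1000):
Porosity at 2.6 km: phi = 0.49·exp(−0.554×2.6) = 0.1160
Solid-volume conservation: h(1−phi) = h₀(1−phi₀) ⇒ h = h₀·(1−phi₀)/(1−phi)
h = 0.103 × (1 − 0.49)/(1 − 0.1160) = 0.103 × 0.5770 = 0.0594 km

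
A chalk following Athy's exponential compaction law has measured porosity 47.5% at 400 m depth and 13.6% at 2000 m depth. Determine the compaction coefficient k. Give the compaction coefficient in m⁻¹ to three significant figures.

Working in km (1 km = 1000 m; k in km⁻¹ = k in m⁻¹ × 1000):
Athy: φ(z) = φ₀ e^(−kz) ⇒ φ₁/φ₂ = e^{k(z₂−z₁)} ⇒ k = ln(φ₁/φ₂)/(z₂−z₁)
k = ln(0.475/0.136) / (2 − 0.4) = ln(3.493) / 1.6 = 1.2507 / 1.6 = 0.7817 km⁻¹

0.000782 m⁻¹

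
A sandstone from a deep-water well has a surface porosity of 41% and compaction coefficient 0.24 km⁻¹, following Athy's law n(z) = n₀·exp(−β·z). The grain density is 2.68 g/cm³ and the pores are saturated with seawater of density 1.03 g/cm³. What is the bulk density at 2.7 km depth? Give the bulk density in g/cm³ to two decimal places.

2.33 g/cm³

Porosity at depth: n = 0.41·exp(−0.24×2.7) = 0.41×0.5231 = 0.2145
Bulk density: ρ_b = (1−n)ρ_g + n·ρ_f = 0.7855×2.68 + 0.2145×1.03
       = 2.105 + 0.221 = 2.326 g/cm³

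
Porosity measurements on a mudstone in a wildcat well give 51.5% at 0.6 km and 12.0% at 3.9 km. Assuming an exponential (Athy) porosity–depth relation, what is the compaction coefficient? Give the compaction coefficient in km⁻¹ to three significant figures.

Athy: phi(Z) = phi₀ e^(−cZ) ⇒ phi₁/phi₂ = e^{c(Z₂−Z₁)} ⇒ c = ln(phi₁/phi₂)/(Z₂−Z₁)
c = ln(0.515/0.12) / (3.9 − 0.6) = ln(4.292) / 3.3 = 1.4567 / 3.3 = 0.4414 km⁻¹

0.441 km⁻¹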